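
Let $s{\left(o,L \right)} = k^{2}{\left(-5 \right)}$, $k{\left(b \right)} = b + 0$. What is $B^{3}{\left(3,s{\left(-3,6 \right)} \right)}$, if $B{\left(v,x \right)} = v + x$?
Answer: $21952$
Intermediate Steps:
$k{\left(b \right)} = b$
$s{\left(o,L \right)} = 25$ ($s{\left(o,L \right)} = \left(-5\right)^{2} = 25$)
$B^{3}{\left(3,s{\left(-3,6 \right)} \right)} = \left(3 + 25\right)^{3} = 28^{3} = 21952$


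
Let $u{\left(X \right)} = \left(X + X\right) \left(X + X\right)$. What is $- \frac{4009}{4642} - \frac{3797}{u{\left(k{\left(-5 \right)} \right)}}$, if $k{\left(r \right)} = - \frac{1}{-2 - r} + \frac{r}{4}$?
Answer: $- \frac{3014083}{7942} \approx -379.51$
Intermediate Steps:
$k{\left(r \right)} = - \frac{1}{-2 - r} + \frac{r}{4}$ ($k{\left(r \right)} = - \frac{1}{-2 - r} + r \frac{1}{4} = - \frac{1}{-2 - r} + \frac{r}{4}$)
$u{\left(X \right)} = 4 X^{2}$ ($u{\left(X \right)} = 2 X 2 X = 4 X^{2}$)
$- \frac{4009}{4642} - \frac{3797}{u{\left(k{\left(-5 \right)} \right)}} = - \frac{4009}{4642} - \frac{3797}{4 \left(\frac{4 + \left(-5\right)^{2} + 2 \left(-5\right)}{4 \left(2 - 5\right)}\right)^{2}} = \left(-4009\right) \frac{1}{4642} - \frac{3797}{4 \left(\frac{4 + 25 - 10}{4 \left(-3\right)}\right)^{2}} = - \frac{19}{22} - \frac{3797}{4 \left(\frac{1}{4} \left(- \frac{1}{3}\right) 19\right)^{2}} = - \frac{19}{22} - \frac{3797}{4 \left(- \frac{19}{12}\right)^{2}} = - \frac{19}{22} - \frac{3797}{4 \cdot \frac{361}{144}} = - \frac{19}{22} - \frac{3797}{\frac{361}{36}} = - \frac{19}{22} - \frac{136692}{361} = - \frac{3014083}{7942}$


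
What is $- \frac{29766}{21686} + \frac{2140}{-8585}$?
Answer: $- \frac{30194915}{18617431} \approx -1.6219$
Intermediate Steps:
$- \frac{29766}{21686} + \frac{2140}{-8585} = \left(-29766\right) \frac{1}{21686} + 2140 \left(- \frac{1}{8585}\right) = - \frac{14883}{10843} - \frac{428}{1717} = - \frac{30194915}{18617431}$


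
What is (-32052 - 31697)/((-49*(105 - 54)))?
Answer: 1301/51 ≈ 25.510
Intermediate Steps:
(-32052 - 31697)/((-49*(105 - 54))) = -63749/((-49*51)) = -63749/(-2499) = -63749*(-1/2499) = 1301/51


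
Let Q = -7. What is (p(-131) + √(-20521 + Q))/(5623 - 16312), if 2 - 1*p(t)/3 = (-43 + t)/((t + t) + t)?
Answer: -204/466753 - 4*I*√1283/10689 ≈ -0.00043706 - 0.013404*I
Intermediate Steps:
p(t) = 6 - (-43 + t)/t (p(t) = 6 - 3*(-43 + t)/((t + t) + t) = 6 - 3*(-43 + t)/(2*t + t) = 6 - 3*(-43 + t)/(3*t) = 6 - 3*(-43 + t)*1/(3*t) = 6 - (-43 + t)/t)
(p(-131) + √(-20521 + Q))/(5623 - 16312) = ((5 + 43/(-131)) + √(-20521 - 7))/(5623 - 16312) = ((5 + 43*(-1/131)) + √(-20528))/(-10689) = ((5 - 43/131) + 4*I*√1283)*(-1/10689) = (612/131 + 4*I*√1283)*(-1/10689) = -204/466753 - 4*I*√1283/10689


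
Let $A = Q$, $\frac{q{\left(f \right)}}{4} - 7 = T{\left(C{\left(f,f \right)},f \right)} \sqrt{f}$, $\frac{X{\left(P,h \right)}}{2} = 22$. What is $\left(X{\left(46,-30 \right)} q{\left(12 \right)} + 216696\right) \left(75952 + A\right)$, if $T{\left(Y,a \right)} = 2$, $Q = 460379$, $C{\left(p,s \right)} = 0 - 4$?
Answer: $116881542168 + 377577024 \sqrt{3} \approx 1.1754 \cdot 10^{11}$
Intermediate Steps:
$C{\left(p,s \right)} = -4$ ($C{\left(p,s \right)} = 0 - 4 = -4$)
$X{\left(P,h \right)} = 44$ ($X{\left(P,h \right)} = 2 \cdot 22 = 44$)
$q{\left(f \right)} = 28 + 8 \sqrt{f}$ ($q{\left(f \right)} = 28 + 4 \cdot 2 \sqrt{f} = 28 + 8 \sqrt{f}$)
$A = 460379$
$\left(X{\left(46,-30 \right)} q{\left(12 \right)} + 216696\right) \left(75952 + A\right) = \left(44 \left(28 + 8 \sqrt{12}\right) + 216696\right) \left(75952 + 460379\right) = \left(44 \left(28 + 8 \cdot 2 \sqrt{3}\right) + 216696\right) 536331 = \left(44 \left(28 + 16 \sqrt{3}\right) + 216696\right) 536331 = \left(\left(1232 + 704 \sqrt{3}\right) + 216696\right) 536331 = \left(217928 + 704 \sqrt{3}\right) 536331 = 116881542168 + 377577024 \sqrt{3}$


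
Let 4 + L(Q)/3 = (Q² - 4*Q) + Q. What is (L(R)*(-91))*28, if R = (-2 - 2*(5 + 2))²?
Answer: -495056016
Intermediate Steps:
R = 256 (R = (-2 - 2*7)² = (-2 - 14)² = (-16)² = 256)
L(Q) = -12 - 9*Q + 3*Q² (L(Q) = -12 + 3*((Q² - 4*Q) + Q) = -12 + 3*(Q² - 3*Q) = -12 + (-9*Q + 3*Q²) = -12 - 9*Q + 3*Q²)
(L(R)*(-91))*28 = ((-12 - 9*256 + 3*256²)*(-91))*28 = ((-12 - 2304 + 3*65536)*(-91))*28 = ((-12 - 2304 + 196608)*(-91))*28 = (194292*(-91))*28 = -17680572*28 = -495056016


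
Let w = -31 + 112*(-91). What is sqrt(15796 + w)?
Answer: sqrt(5573) ≈ 74.653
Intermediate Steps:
w = -10223 (w = -31 - 10192 = -10223)
sqrt(15796 + w) = sqrt(15796 - 10223) = sqrt(5573)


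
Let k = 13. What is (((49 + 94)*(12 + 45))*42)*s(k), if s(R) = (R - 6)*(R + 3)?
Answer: 38342304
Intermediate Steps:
s(R) = (-6 + R)*(3 + R)
(((49 + 94)*(12 + 45))*42)*s(k) = (((49 + 94)*(12 + 45))*42)*(-18 + 13² - 3*13) = ((143*57)*42)*(-18 + 169 - 39) = (8151*42)*112 = 342342*112 = 38342304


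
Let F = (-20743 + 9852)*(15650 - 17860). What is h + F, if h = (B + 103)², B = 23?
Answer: 24084986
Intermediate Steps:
h = 15876 (h = (23 + 103)² = 126² = 15876)
F = 24069110 (F = -10891*(-2210) = 24069110)
h + F = 15876 + 24069110 = 24084986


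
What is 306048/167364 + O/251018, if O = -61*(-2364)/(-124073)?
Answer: 397154376509534/217186563455679 ≈ 1.8286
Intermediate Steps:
O = -144204/124073 (O = 144204*(-1/124073) = -144204/124073 ≈ -1.1623)
306048/167364 + O/251018 = 306048/167364 - 144204/124073/251018 = 306048*(1/167364) - 144204/124073*1/251018 = 25504/13947 - 72102/15572278157 = 397154376509534/217186563455679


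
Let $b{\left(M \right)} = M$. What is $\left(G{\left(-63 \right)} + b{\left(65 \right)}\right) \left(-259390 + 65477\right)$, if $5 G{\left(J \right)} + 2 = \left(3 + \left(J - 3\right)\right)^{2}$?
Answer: $- \frac{832274596}{5} \approx -1.6645 \cdot 10^{8}$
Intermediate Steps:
$G{\left(J \right)} = - \frac{2}{5} + \frac{J^{2}}{5}$ ($G{\left(J \right)} = - \frac{2}{5} + \frac{\left(3 + \left(J - 3\right)\right)^{2}}{5} = - \frac{2}{5} + \frac{\left(3 + \left(-3 + J\right)\right)^{2}}{5} = - \frac{2}{5} + \frac{J^{2}}{5}$)
$\left(G{\left(-63 \right)} + b{\left(65 \right)}\right) \left(-259390 + 65477\right) = \left(\left(- \frac{2}{5} + \frac{\left(-63\right)^{2}}{5}\right) + 65\right) \left(-259390 + 65477\right) = \left(\left(- \frac{2}{5} + \frac{1}{5} \cdot 3969\right) + 65\right) \left(-193913\right) = \left(\left(- \frac{2}{5} + \frac{3969}{5}\right) + 65\right) \left(-193913\right) = \left(\frac{3967}{5} + 65\right) \left(-193913\right) = \frac{4292}{5} \left(-193913\right) = - \frac{832274596}{5}$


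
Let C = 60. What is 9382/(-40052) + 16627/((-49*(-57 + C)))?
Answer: -333661879/2943822 ≈ -113.34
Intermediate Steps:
9382/(-40052) + 16627/((-49*(-57 + C))) = 9382/(-40052) + 16627/((-49*(-57 + 60))) = 9382*(-1/40052) + 16627/((-49*3)) = -4691/20026 + 16627/(-147) = -4691/20026 + 16627*(-1/147) = -4691/20026 - 16627/147 = -333661879/2943822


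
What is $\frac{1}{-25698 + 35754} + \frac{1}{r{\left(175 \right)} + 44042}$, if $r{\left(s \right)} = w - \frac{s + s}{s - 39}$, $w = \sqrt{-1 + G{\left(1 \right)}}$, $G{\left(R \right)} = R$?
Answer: $\frac{408721}{3346056904} \approx 0.00012215$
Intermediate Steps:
$w = 0$ ($w = \sqrt{-1 + 1} = \sqrt{0} = 0$)
$r{\left(s \right)} = - \frac{2 s}{-39 + s}$ ($r{\left(s \right)} = 0 - \frac{s + s}{s - 39} = 0 - \frac{2 s}{-39 + s} = - \frac{2 s}{-39 + s}$)
$\frac{1}{-25698 + 35754} + \frac{1}{r{\left(175 \right)} + 44042} = \frac{1}{-25698 + 35754} + \frac{1}{\left(-2\right) 175 \frac{1}{-39 + 175} + 44042} = \frac{1}{10056} + \frac{1}{\left(-2\right) 175 \cdot \frac{1}{136} + 44042} = \frac{1}{10056} + \frac{1}{- \frac{175}{68} + 44042} = \frac{1}{10056} + \frac{1}{\frac{2994681}{68}} = \frac{1}{10056} + \frac{68}{2994681} = \frac{408721}{3346056904}$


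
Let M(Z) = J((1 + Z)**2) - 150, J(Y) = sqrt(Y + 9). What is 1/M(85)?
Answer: -30/3019 - sqrt(7405)/15095 ≈ -0.015638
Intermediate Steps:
J(Y) = sqrt(9 + Y)
M(Z) = -150 + sqrt(9 + (1 + Z)**2) (M(Z) = sqrt(9 + (1 + Z)**2) - 150 = -150 + sqrt(9 + (1 + Z)**2))
1/M(85) = 1/(-150 + sqrt(9 + (1 + 85)**2)) = 1/(-150 + sqrt(9 + 86**2)) = 1/(-150 + sqrt(9 + 7396)) = 1/(-150 + sqrt(7405))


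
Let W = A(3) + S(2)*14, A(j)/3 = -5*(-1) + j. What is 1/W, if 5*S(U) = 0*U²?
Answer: 1/24 ≈ 0.041667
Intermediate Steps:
A(j) = 15 + 3*j (A(j) = 3*(-5*(-1) + j) = 3*(5 + j) = 15 + 3*j)
S(U) = 0 (S(U) = (0*U²)/5 = (⅕)*0 = 0)
W = 24 (W = (15 + 3*3) + 0*14 = (15 + 9) + 0 = 24 + 0 = 24)
1/W = 1/24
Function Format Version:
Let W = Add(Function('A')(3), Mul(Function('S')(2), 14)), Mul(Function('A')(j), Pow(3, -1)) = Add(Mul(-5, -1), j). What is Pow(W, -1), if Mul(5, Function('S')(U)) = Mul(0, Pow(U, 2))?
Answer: Rational(1, 24) ≈ 0.041667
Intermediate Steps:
Function('A')(j) = Add(15, Mul(3, j)) (Function('A')(j) = Mul(3, Add(Mul(-5, -1), j)) = Mul(3, Add(5, j)) = Add(15, Mul(3, j)))
Function('S')(U) = 0 (Function('S')(U) = Mul(Rational(1, 5), Mul(0, Pow(U, 2))) = Mul(Rational(1, 5), 0) = 0)
W = 24 (W = Add(Add(15, Mul(3, 3)), Mul(0, 14)) = Add(Add(15, 9), 0) = Add(24, 0) = 24)
Pow(W, -1) = Pow(24, -1) = Rational(1, 24)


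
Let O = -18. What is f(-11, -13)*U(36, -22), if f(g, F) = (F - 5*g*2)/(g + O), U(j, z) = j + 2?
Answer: -3686/29 ≈ -127.10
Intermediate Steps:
U(j, z) = 2 + j
f(g, F) = (F - 10*g)/(-18 + g) (f(g, F) = (F - 5*g*2)/(g - 18) = (F - 10*g)/(-18 + g))
f(-11, -13)*U(36, -22) = ((-13 - 10*(-11))/(-18 - 11))*(2 + 36) = ((-13 + 110)/(-29))*38 = -1/29*97*38 = -97/29*38 = -3686/29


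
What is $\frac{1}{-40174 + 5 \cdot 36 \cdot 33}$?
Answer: $- \frac{1}{34234} \approx -2.9211 \cdot 10^{-5}$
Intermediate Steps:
$\frac{1}{-40174 + 5 \cdot 36 \cdot 33} = \frac{1}{-40174 + 180 \cdot 33} = \frac{1}{-40174 + 5940} = \frac{1}{-34234} = - \frac{1}{34234}$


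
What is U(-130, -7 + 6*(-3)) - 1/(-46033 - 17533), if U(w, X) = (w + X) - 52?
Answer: -13158161/63566 ≈ -207.00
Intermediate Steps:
U(w, X) = -52 + X + w (U(w, X) = (X + w) - 52 = -52 + X + w)
U(-130, -7 + 6*(-3)) - 1/(-46033 - 17533) = (-52 + (-7 + 6*(-3)) - 130) - 1/(-46033 - 17533) = (-52 + (-7 - 18) - 130) - 1/(-63566) = (-52 - 25 - 130) - 1*(-1/63566) = -207 + 1/63566 = -13158161/63566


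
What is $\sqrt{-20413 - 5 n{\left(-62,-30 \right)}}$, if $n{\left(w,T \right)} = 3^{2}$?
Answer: $i \sqrt{20458} \approx 143.03 i$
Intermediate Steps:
$n{\left(w,T \right)} = 9$
$\sqrt{-20413 - 5 n{\left(-62,-30 \right)}} = \sqrt{-20413 - 45} = \sqrt{-20458} = i \sqrt{20458}$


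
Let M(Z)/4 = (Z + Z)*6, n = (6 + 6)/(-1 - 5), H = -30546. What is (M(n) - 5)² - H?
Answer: 40747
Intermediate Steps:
n = -2 (n = 12/(-6) = 12*(-⅙) = -2)
M(Z) = 48*Z (M(Z) = 4*((Z + Z)*6) = 4*((2*Z)*6) = 4*(12*Z) = 48*Z)
(M(n) - 5)² - H = (48*(-2) - 5)² - 1*(-30546) = (-96 - 5)² + 30546 = (-101)² + 30546 = 10201 + 30546 = 40747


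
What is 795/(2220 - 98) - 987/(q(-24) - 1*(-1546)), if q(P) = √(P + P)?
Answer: -23888994/90570143 + 141*I*√3/85363 ≈ -0.26376 + 0.0028609*I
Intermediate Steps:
q(P) = √2*√P (q(P) = √(2*P) = √2*√P)
795/(2220 - 98) - 987/(q(-24) - 1*(-1546)) = 795/(2220 - 98) - 987/(√2*√(-24) - 1*(-1546)) = 795/2122 - 987/(√2*(2*I*√6) + 1546) = 795*(1/2122) - 987/(4*I*√3 + 1546) = 795/2122 - 987/(1546 + 4*I*√3)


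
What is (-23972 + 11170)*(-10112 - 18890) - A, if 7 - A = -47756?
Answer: 371235841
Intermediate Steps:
A = 47763 (A = 7 - 1*(-47756) = 7 + 47756 = 47763)
(-23972 + 11170)*(-10112 - 18890) - A = (-23972 + 11170)*(-10112 - 18890) - 1*47763 = -12802*(-29002) - 47763 = 371283604 - 47763 = 371235841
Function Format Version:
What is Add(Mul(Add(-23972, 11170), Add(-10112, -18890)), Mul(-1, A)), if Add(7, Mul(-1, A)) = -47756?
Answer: 371235841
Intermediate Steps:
A = 47763 (A = Add(7, Mul(-1, -47756)) = Add(7, 47756) = 47763)
Add(Mul(Add(-23972, 11170), Add(-10112, -18890)), Mul(-1, A)) = Add(Mul(Add(-23972, 11170), Add(-10112, -18890)), Mul(-1, 47763)) = Add(Mul(-12802, -29002), -47763) = Add(371283604, -47763) = 371235841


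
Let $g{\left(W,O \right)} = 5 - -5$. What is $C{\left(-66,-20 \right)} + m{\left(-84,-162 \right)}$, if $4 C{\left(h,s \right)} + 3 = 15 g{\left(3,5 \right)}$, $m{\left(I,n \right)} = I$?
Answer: $- \frac{189}{4} \approx -47.25$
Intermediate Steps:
$g{\left(W,O \right)} = 10$ ($g{\left(W,O \right)} = 5 + 5 = 10$)
$C{\left(h,s \right)} = \frac{147}{4}$ ($C{\left(h,s \right)} = - \frac{3}{4} + \frac{15 \cdot 10}{4} = - \frac{3}{4} + \frac{1}{4} \cdot 150 = - \frac{3}{4} + \frac{75}{2} = \frac{147}{4}$)
$C{\left(-66,-20 \right)} + m{\left(-84,-162 \right)} = \frac{147}{4} - 84 = - \frac{189}{4}$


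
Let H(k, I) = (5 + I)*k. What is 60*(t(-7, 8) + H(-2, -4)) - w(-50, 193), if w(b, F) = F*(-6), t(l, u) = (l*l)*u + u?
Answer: 25038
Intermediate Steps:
H(k, I) = k*(5 + I)
t(l, u) = u + u*l² (t(l, u) = l²*u + u = u*l² + u = u + u*l²)
w(b, F) = -6*F
60*(t(-7, 8) + H(-2, -4)) - w(-50, 193) = 60*(8*(1 + (-7)²) - 2*(5 - 4)) - (-6)*193 = 60*(8*(1 + 49) - 2*1) - 1*(-1158) = 60*(8*50 - 2) + 1158 = 60*(400 - 2) + 1158 = 60*398 + 1158 = 23880 + 1158 = 25038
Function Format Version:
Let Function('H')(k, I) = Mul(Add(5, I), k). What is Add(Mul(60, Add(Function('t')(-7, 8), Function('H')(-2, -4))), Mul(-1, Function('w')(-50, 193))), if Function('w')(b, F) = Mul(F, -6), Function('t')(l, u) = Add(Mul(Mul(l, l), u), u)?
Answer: 25038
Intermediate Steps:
Function('H')(k, I) = Mul(k, Add(5, I))
Function('t')(l, u) = Add(u, Mul(u, Pow(l, 2))) (Function('t')(l, u) = Add(Mul(Pow(l, 2), u), u) = Add(Mul(u, Pow(l, 2)), u) = Add(u, Mul(u, Pow(l, 2))))
Function('w')(b, F) = Mul(-6, F)
Add(Mul(60, Add(Function('t')(-7, 8), Function('H')(-2, -4))), Mul(-1, Function('w')(-50, 193))) = Add(Mul(60, Add(Mul(8, Add(1, Pow(-7, 2))), Mul(-2, Add(5, -4)))), Mul(-1, Mul(-6, 193))) = Add(Mul(60, Add(Mul(8, Add(1, 49)), Mul(-2, 1))), Mul(-1, -1158)) = Add(Mul(60, Add(Mul(8, 50), -2)), 1158) = Add(Mul(60, Add(400, -2)), 1158) = Add(Mul(60, 398), 1158) = Add(23880, 1158) = 25038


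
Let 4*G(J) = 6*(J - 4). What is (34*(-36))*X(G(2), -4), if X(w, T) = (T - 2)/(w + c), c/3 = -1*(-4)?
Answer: 816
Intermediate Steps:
G(J) = -6 + 3*J/2 (G(J) = (6*(J - 4))/4 = (6*(-4 + J))/4 = (-24 + 6*J)/4 = -6 + 3*J/2)
c = 12 (c = 3*(-1*(-4)) = 3*4 = 12)
X(w, T) = (-2 + T)/(12 + w) (X(w, T) = (T - 2)/(w + 12) = (-2 + T)/(12 + w))
(34*(-36))*X(G(2), -4) = (34*(-36))*((-2 - 4)/(12 + (-6 + (3/2)*2))) = -1224*(-6)/(12 + (-6 + 3)) = -1224*(-6)/(12 - 3) = -1224*(-6)/9 = -136*(-6) = -1224*(-⅔) = 816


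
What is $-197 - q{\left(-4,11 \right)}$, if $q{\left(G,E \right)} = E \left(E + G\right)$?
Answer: $-274$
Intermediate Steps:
$-197 - q{\left(-4,11 \right)} = -197 - 11 \left(11 - 4\right) = -197 - 11 \cdot 7 = -197 - 77 = -274$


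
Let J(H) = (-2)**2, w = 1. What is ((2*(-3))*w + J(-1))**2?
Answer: 4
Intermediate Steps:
J(H) = 4
((2*(-3))*w + J(-1))**2 = ((2*(-3))*1 + 4)**2 = (-6*1 + 4)**2 = (-6 + 4)**2 = (-2)**2 = 4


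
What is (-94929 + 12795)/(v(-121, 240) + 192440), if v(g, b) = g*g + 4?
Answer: -82134/207085 ≈ -0.39662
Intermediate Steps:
v(g, b) = 4 + g**2 (v(g, b) = g**2 + 4 = 4 + g**2)
(-94929 + 12795)/(v(-121, 240) + 192440) = (-94929 + 12795)/((4 + (-121)**2) + 192440) = -82134/((4 + 14641) + 192440) = -82134/(14645 + 192440) = -82134/207085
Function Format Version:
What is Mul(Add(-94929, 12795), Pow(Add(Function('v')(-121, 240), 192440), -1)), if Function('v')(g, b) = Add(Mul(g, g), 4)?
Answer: Rational(-82134, 207085) ≈ -0.39662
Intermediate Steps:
Function('v')(g, b) = Add(4, Pow(g, 2)) (Function('v')(g, b) = Add(Pow(g, 2), 4) = Add(4, Pow(g, 2)))
Mul(Add(-94929, 12795), Pow(Add(Function('v')(-121, 240), 192440), -1)) = Mul(Add(-94929, 12795), Pow(Add(Add(4, Pow(-121, 2)), 192440), -1)) = Mul(-82134, Pow(Add(Add(4, 14641), 192440), -1)) = Mul(-82134, Pow(Add(14645, 192440), -1)) = Mul(-82134, Pow(207085, -1)) = Mul(-82134, Rational(1, 207085)) = Rational(-82134, 207085)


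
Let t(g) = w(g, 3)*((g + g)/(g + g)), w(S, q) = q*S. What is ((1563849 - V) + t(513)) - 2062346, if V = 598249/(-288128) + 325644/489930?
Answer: -11691943294459697/23527091840 ≈ -4.9696e+5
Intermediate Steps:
w(S, q) = S*q
V = -33212163023/23527091840 (V = 598249*(-1/288128) + 325644*(1/489930) = -598249/288128 + 54274/81655 = -33212163023/23527091840 ≈ -1.4117)
t(g) = 3*g (t(g) = (g*3)*((g + g)/(g + g)) = (3*g)*((2*g)/((2*g))) = (3*g)*((2*g)*(1/(2*g))) = (3*g)*1 = 3*g)
((1563849 - V) + t(513)) - 2062346 = ((1563849 - 1*(-33212163023/23527091840)) + 3*513) - 2062346 = ((1563849 + 33212163023/23527091840) + 1539) - 2062346 = (36792852259055183/23527091840 + 1539) - 2062346 = 36829060453396943/23527091840 - 2062346 = -11691943294459697/23527091840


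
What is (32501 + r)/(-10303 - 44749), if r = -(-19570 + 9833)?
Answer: -21119/27526 ≈ -0.76724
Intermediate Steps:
r = 9737 (r = -1*(-9737) = 9737)
(32501 + r)/(-10303 - 44749) = (32501 + 9737)/(-10303 - 44749) = 42238/(-55052) = 42238*(-1/55052) = -21119/27526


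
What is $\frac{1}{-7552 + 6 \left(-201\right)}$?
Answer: $- \frac{1}{8758} \approx -0.00011418$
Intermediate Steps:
$\frac{1}{-7552 + 6 \left(-201\right)} = \frac{1}{-7552 - 1206} = \frac{1}{-8758} = - \frac{1}{8758}$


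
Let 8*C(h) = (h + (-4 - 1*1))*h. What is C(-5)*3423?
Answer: 85575/4 ≈ 21394.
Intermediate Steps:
C(h) = h*(-5 + h)/8 (C(h) = ((h + (-4 - 1*1))*h)/8 = ((h + (-4 - 1))*h)/8 = ((h - 5)*h)/8 = ((-5 + h)*h)/8 = (h*(-5 + h))/8 = h*(-5 + h)/8)
C(-5)*3423 = ((⅛)*(-5)*(-5 - 5))*3423 = ((⅛)*(-5)*(-10))*3423 = (25/4)*3423 = 85575/4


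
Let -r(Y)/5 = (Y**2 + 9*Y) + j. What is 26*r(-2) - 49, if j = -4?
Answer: 2291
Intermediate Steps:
r(Y) = 20 - 45*Y - 5*Y**2 (r(Y) = -5*((Y**2 + 9*Y) - 4) = -5*(-4 + Y**2 + 9*Y) = 20 - 45*Y - 5*Y**2)
26*r(-2) - 49 = 26*(20 - 45*(-2) - 5*(-2)**2) - 49 = 26*(20 + 90 - 5*4) - 49 = 26*(20 + 90 - 20) - 49 = 26*90 - 49 = 2340 - 49 = 2291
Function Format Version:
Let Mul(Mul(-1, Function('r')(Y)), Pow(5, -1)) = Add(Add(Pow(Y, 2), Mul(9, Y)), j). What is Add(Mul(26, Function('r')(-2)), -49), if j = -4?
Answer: 2291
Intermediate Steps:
Function('r')(Y) = Add(20, Mul(-45, Y), Mul(-5, Pow(Y, 2))) (Function('r')(Y) = Mul(-5, Add(Add(Pow(Y, 2), Mul(9, Y)), -4)) = Mul(-5, Add(-4, Pow(Y, 2), Mul(9, Y))) = Add(20, Mul(-45, Y), Mul(-5, Pow(Y, 2))))
Add(Mul(26, Function('r')(-2)), -49) = Add(Mul(26, Add(20, Mul(-45, -2), Mul(-5, Pow(-2, 2)))), -49) = Add(Mul(26, Add(20, 90, Mul(-5, 4))), -49) = Add(Mul(26, Add(20, 90, -20)), -49) = Add(Mul(26, 90), -49) = Add(2340, -49) = 2291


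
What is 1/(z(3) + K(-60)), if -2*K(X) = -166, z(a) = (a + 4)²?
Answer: 1/132 ≈ 0.0075758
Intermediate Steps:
z(a) = (4 + a)²
K(X) = 83 (K(X) = -½*(-166) = 83)
1/(z(3) + K(-60)) = 1/((4 + 3)² + 83) = 1/(7² + 83) = 1/(49 + 83) = 1/132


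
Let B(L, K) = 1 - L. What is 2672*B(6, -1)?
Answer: -13360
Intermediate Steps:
2672*B(6, -1) = 2672*(1 - 1*6) = 2672*(1 - 6) = 2672*(-5) = -13360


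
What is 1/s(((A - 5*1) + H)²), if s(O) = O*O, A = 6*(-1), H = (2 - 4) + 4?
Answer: 1/6561 ≈ 0.00015242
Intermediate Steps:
H = 2 (H = -2 + 4 = 2)
A = -6
s(O) = O²
1/s(((A - 5*1) + H)²) = 1/((((-6 - 5*1) + 2)²)²) = 1/((((-6 - 5) + 2)²)²) = 1/(((-11 + 2)²)²) = 1/(((-9)²)²) = 1/(81²) = 1/6561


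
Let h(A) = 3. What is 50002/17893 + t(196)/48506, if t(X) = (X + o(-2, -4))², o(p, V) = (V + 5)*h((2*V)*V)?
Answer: 3133977705/867917858 ≈ 3.6109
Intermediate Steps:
o(p, V) = 15 + 3*V (o(p, V) = (V + 5)*3 = (5 + V)*3 = 15 + 3*V)
t(X) = (3 + X)² (t(X) = (X + (15 + 3*(-4)))² = (X + (15 - 12))² = (X + 3)² = (3 + X)²)
50002/17893 + t(196)/48506 = 50002/17893 + (3 + 196)²/48506 = 50002*(1/17893) + 199²*(1/48506) = 50002/17893 + 39601*(1/48506) = 50002/17893 + 39601/48506 = 3133977705/867917858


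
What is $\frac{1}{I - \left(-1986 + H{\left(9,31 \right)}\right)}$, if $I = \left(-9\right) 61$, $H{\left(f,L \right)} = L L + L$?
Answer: $\frac{1}{445} \approx 0.0022472$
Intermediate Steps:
$H{\left(f,L \right)} = L + L^{2}$ ($H{\left(f,L \right)} = L^{2} + L = L + L^{2}$)
$I = -549$
$\frac{1}{I - \left(-1986 + H{\left(9,31 \right)}\right)} = \frac{1}{-549 + \left(1938 - \left(\left(-609 + 561\right) + 31 \left(1 + 31\right)\right)\right)} = \frac{1}{-549 + \left(1938 - \left(-48 + 31 \cdot 32\right)\right)} = \frac{1}{-549 + \left(1938 - \left(-48 + 992\right)\right)} = \frac{1}{-549 + \left(1938 - 944\right)} = \frac{1}{-549 + 994} = \frac{1}{445}$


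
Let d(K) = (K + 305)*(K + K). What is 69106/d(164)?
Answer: 34553/76916 ≈ 0.44923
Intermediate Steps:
d(K) = 2*K*(305 + K) (d(K) = (305 + K)*(2*K) = 2*K*(305 + K))
69106/d(164) = 69106/((2*164*(305 + 164))) = 69106/((2*164*469)) = 69106/153832 = 69106*(1/153832) = 34553/76916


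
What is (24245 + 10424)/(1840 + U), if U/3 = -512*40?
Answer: -34669/59600 ≈ -0.58169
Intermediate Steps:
U = -61440 (U = 3*(-512*40) = 3*(-20480) = -61440)
(24245 + 10424)/(1840 + U) = (24245 + 10424)/(1840 - 61440) = 34669/(-59600) = 34669*(-1/59600) = -34669/59600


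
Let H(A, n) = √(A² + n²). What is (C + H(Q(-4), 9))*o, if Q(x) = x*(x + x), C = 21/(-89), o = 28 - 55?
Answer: 567/89 - 27*√1105 ≈ -891.15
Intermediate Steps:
o = -27
C = -21/89 (C = 21*(-1/89) = -21/89 ≈ -0.23595)
Q(x) = 2*x² (Q(x) = x*(2*x) = 2*x²)
(C + H(Q(-4), 9))*o = (-21/89 + √((2*(-4)²)² + 9²))*(-27) = (-21/89 + √((2*16)² + 81))*(-27) = (-21/89 + √(32² + 81))*(-27) = (-21/89 + √(1024 + 81))*(-27) = (-21/89 + √1105)*(-27) = 567/89 - 27*√1105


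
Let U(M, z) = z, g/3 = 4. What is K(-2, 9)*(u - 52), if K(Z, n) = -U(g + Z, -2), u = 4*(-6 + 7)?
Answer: -96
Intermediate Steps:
g = 12 (g = 3*4 = 12)
u = 4 (u = 4*1 = 4)
K(Z, n) = 2 (K(Z, n) = -1*(-2) = 2)
K(-2, 9)*(u - 52) = 2*(4 - 52) = 2*(-48) = -96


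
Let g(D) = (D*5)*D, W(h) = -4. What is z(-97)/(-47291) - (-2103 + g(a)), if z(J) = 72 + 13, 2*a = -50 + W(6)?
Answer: -72922807/47291 ≈ -1542.0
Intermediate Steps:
a = -27 (a = (-50 - 4)/2 = (1/2)*(-54) = -27)
g(D) = 5*D**2 (g(D) = (5*D)*D = 5*D**2)
z(J) = 85
z(-97)/(-47291) - (-2103 + g(a)) = 85/(-47291) - (-2103 + 5*(-27)**2) = 85*(-1/47291) - (-2103 + 5*729) = -85/47291 - (-2103 + 3645) = -85/47291 - 1*1542 = -85/47291 - 1542 = -72922807/47291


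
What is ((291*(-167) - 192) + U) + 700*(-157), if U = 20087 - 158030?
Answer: -296632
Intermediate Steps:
U = -137943
((291*(-167) - 192) + U) + 700*(-157) = ((291*(-167) - 192) - 137943) + 700*(-157) = ((-48597 - 192) - 137943) - 109900 = (-48789 - 137943) - 109900 = -186732 - 109900 = -296632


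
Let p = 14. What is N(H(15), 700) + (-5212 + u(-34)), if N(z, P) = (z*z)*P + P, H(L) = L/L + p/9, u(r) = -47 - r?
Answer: 3775/81 ≈ 46.605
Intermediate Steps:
H(L) = 23/9 (H(L) = L/L + 14/9 = 1 + 14*(⅑) = 1 + 14/9 = 23/9)
N(z, P) = P + P*z² (N(z, P) = z²*P + P = P*z² + P = P + P*z²)
N(H(15), 700) + (-5212 + u(-34)) = 700*(1 + (23/9)²) + (-5212 + (-47 - 1*(-34))) = 700*(1 + 529/81) + (-5212 + (-47 + 34)) = 700*(610/81) + (-5212 - 13) = 427000/81 - 5225 = 3775/81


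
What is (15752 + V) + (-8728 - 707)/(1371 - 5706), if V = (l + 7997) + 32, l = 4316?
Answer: 477686/17 ≈ 28099.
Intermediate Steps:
V = 12345 (V = (4316 + 7997) + 32 = 12313 + 32 = 12345)
(15752 + V) + (-8728 - 707)/(1371 - 5706) = (15752 + 12345) + (-8728 - 707)/(1371 - 5706) = 28097 - 9435/(-4335) = 28097 - 9435*(-1/4335) = 28097 + 37/17 = 477686/17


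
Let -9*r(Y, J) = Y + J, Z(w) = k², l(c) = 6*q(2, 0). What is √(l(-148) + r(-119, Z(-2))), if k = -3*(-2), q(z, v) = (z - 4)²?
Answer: √299/3 ≈ 5.7639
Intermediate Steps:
q(z, v) = (-4 + z)²
k = 6
l(c) = 24 (l(c) = 6*(-4 + 2)² = 6*(-2)² = 6*4 = 24)
Z(w) = 36 (Z(w) = 6² = 36)
r(Y, J) = -J/9 - Y/9 (r(Y, J) = -(Y + J)/9 = -(J + Y)/9 = -J/9 - Y/9)
√(l(-148) + r(-119, Z(-2))) = √(24 + (-⅑*36 - ⅑*(-119))) = √(24 + (-4 + 119/9)) = √(24 + 83/9) = √(299/9) = √299/3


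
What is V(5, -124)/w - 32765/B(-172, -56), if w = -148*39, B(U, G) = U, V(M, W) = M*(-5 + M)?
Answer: 32765/172 ≈ 190.49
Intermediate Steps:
w = -5772
V(5, -124)/w - 32765/B(-172, -56) = (5*(-5 + 5))/(-5772) - 32765/(-172) = (5*0)*(-1/5772) - 32765*(-1/172) = 0*(-1/5772) + 32765/172 = 0 + 32765/172 = 32765/172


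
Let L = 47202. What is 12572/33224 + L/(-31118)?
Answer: -147127969/129233054 ≈ -1.1385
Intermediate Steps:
12572/33224 + L/(-31118) = 12572/33224 + 47202/(-31118) = 12572*(1/33224) + 47202*(-1/31118) = 3143/8306 - 23601/15559 = -147127969/129233054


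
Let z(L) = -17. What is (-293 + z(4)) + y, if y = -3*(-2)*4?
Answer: -286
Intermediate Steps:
y = 24 (y = 6*4 = 24)
(-293 + z(4)) + y = (-293 - 17) + 24 = -310 + 24 = -286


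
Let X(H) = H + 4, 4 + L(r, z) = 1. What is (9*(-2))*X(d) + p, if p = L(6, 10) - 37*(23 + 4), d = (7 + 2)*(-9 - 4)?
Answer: 1032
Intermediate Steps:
L(r, z) = -3 (L(r, z) = -4 + 1 = -3)
d = -117 (d = 9*(-13) = -117)
X(H) = 4 + H
p = -1002 (p = -3 - 37*(23 + 4) = -3 - 37*27 = -3 - 999 = -1002)
(9*(-2))*X(d) + p = (9*(-2))*(4 - 117) - 1002 = -18*(-113) - 1002 = 2034 - 1002 = 1032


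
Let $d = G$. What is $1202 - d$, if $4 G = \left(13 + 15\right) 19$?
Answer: $1069$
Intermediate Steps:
$G = 133$ ($G = \frac{\left(13 + 15\right) 19}{4} = \frac{28 \cdot 19}{4} = \frac{1}{4} \cdot 532 = 133$)
$d = 133$
$1202 - d = 1202 - 133 = 1069$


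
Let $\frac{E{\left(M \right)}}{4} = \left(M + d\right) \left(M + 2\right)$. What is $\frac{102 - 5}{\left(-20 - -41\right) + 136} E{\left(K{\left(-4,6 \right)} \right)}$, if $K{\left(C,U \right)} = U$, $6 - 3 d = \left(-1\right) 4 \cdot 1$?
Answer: $\frac{86912}{471} \approx 184.53$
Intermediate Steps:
$d = \frac{10}{3}$ ($d = 2 - \frac{\left(-1\right) 4 \cdot 1}{3} = 2 - \frac{\left(-4\right) 1}{3} = 2 - - \frac{4}{3} = 2 + \frac{4}{3} = \frac{10}{3} \approx 3.3333$)
$E{\left(M \right)} = 4 \left(2 + M\right) \left(\frac{10}{3} + M\right)$ ($E{\left(M \right)} = 4 \left(M + \frac{10}{3}\right) \left(M + 2\right) = 4 \left(\frac{10}{3} + M\right) \left(2 + M\right) = 4 \left(2 + M\right) \left(\frac{10}{3} + M\right)$)
$\frac{102 - 5}{\left(-20 - -41\right) + 136} E{\left(K{\left(-4,6 \right)} \right)} = \frac{102 - 5}{\left(-20 - -41\right) + 136} \left(\frac{80}{3} + 4 \cdot 6^{2} + \frac{64}{3} \cdot 6\right) = \frac{97}{\left(-20 + 41\right) + 136} \left(\frac{80}{3} + 4 \cdot 36 + 128\right) = \frac{97}{21 + 136} \left(\frac{80}{3} + 144 + 128\right) = \frac{97}{157} \cdot \frac{896}{3} = \frac{86912}{471}$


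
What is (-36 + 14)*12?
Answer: -264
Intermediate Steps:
(-36 + 14)*12 = -22*12 = -264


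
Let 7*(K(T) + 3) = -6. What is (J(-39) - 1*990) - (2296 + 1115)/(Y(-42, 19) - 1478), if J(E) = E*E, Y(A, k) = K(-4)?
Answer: 5531940/10373 ≈ 533.30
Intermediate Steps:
K(T) = -27/7 (K(T) = -3 + (⅐)*(-6) = -3 - 6/7 = -27/7)
Y(A, k) = -27/7
J(E) = E²
(J(-39) - 1*990) - (2296 + 1115)/(Y(-42, 19) - 1478) = ((-39)² - 1*990) - (2296 + 1115)/(-27/7 - 1478) = (1521 - 990) - 3411/(-10373/7) = 531 - 3411*(-7)/10373 = 531 - 1*(-23877/10373) = 531 + 23877/10373 = 5531940/10373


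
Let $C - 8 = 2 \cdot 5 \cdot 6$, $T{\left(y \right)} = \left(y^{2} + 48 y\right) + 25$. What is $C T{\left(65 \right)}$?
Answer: $501160$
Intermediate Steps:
$T{\left(y \right)} = 25 + y^{2} + 48 y$
$C = 68$ ($C = 8 + 2 \cdot 5 \cdot 6 = 8 + 10 \cdot 6 = 8 + 60 = 68$)
$C T{\left(65 \right)} = 68 \left(25 + 65^{2} + 48 \cdot 65\right) = 68 \left(25 + 4225 + 3120\right) = 68 \cdot 7370 = 501160$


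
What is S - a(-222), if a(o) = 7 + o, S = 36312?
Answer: 36527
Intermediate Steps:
S - a(-222) = 36312 - (7 - 222) = 36312 - 1*(-215) = 36312 + 215 = 36527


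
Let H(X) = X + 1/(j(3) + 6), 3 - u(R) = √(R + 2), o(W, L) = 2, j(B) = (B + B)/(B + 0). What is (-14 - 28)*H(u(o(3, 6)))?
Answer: -189/4 ≈ -47.250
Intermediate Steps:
j(B) = 2 (j(B) = (2*B)/B = 2)
u(R) = 3 - √(2 + R) (u(R) = 3 - √(R + 2) = 3 - √(2 + R))
H(X) = ⅛ + X (H(X) = X + 1/(2 + 6) = X + 1/8 = X + ⅛ = ⅛ + X)
(-14 - 28)*H(u(o(3, 6))) = (-14 - 28)*(⅛ + (3 - √(2 + 2))) = -42*(⅛ + (3 - √4)) = -42*(⅛ + (3 - 1*2)) = -42*(⅛ + (3 - 2)) = -42*(⅛ + 1) = -42*9/8 = -189/4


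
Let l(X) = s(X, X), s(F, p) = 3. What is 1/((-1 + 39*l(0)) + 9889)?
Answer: 1/10005 ≈ 9.9950e-5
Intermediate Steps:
l(X) = 3
1/((-1 + 39*l(0)) + 9889) = 1/((-1 + 39*3) + 9889) = 1/((-1 + 117) + 9889) = 1/(116 + 9889) = 1/10005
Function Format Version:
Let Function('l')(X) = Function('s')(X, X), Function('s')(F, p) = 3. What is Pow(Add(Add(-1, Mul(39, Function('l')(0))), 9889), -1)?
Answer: Rational(1, 10005) ≈ 9.9950e-5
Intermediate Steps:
Function('l')(X) = 3
Pow(Add(Add(-1, Mul(39, Function('l')(0))), 9889), -1) = Pow(Add(Add(-1, Mul(39, 3)), 9889), -1) = Pow(Add(Add(-1, 117), 9889), -1) = Pow(Add(116, 9889), -1) = Pow(10005, -1) = Rational(1, 10005)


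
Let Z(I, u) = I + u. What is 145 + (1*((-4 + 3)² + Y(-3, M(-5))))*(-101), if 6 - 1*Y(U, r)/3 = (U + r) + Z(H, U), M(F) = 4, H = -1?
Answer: -2683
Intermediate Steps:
Y(U, r) = 21 - 6*U - 3*r (Y(U, r) = 18 - 3*((U + r) + (-1 + U)) = 18 - 3*(-1 + r + 2*U) = 18 + (3 - 6*U - 3*r) = 21 - 6*U - 3*r)
145 + (1*((-4 + 3)² + Y(-3, M(-5))))*(-101) = 145 + (1*((-4 + 3)² + (21 - 6*(-3) - 3*4)))*(-101) = 145 + (1*((-1)² + (21 + 18 - 12)))*(-101) = 145 + (1*(1 + 27))*(-101) = 145 + (1*28)*(-101) = 145 + 28*(-101) = 145 - 2828 = -2683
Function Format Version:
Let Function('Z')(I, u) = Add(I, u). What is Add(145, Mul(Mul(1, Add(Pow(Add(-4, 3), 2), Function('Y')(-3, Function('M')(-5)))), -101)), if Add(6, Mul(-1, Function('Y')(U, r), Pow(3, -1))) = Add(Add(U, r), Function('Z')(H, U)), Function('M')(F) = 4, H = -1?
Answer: -2683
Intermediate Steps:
Function('Y')(U, r) = Add(21, Mul(-6, U), Mul(-3, r)) (Function('Y')(U, r) = Add(18, Mul(-3, Add(Add(U, r), Add(-1, U)))) = Add(18, Mul(-3, Add(-1, r, Mul(2, U)))) = Add(18, Add(3, Mul(-6, U), Mul(-3, r))) = Add(21, Mul(-6, U), Mul(-3, r)))
Add(145, Mul(Mul(1, Add(Pow(Add(-4, 3), 2), Function('Y')(-3, Function('M')(-5)))), -101)) = Add(145, Mul(Mul(1, Add(Pow(Add(-4, 3), 2), Add(21, Mul(-6, -3), Mul(-3, 4)))), -101)) = Add(145, Mul(Mul(1, Add(Pow(-1, 2), Add(21, 18, -12))), -101)) = Add(145, Mul(Mul(1, Add(1, 27)), -101)) = Add(145, Mul(Mul(1, 28), -101)) = Add(145, Mul(28, -101)) = Add(145, -2828) = -2683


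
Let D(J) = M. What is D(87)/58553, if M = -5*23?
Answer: -115/58553 ≈ -0.0019640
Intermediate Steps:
M = -115
D(J) = -115
D(87)/58553 = -115/58553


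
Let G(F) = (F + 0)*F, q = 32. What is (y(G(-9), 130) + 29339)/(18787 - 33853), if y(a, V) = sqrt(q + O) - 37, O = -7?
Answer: -9769/5022 ≈ -1.9452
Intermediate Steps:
G(F) = F**2 (G(F) = F*F = F**2)
y(a, V) = -32 (y(a, V) = sqrt(32 - 7) - 37 = sqrt(25) - 37 = 5 - 37 = -32)
(y(G(-9), 130) + 29339)/(18787 - 33853) = (-32 + 29339)/(18787 - 33853) = 29307/(-15066) = 29307*(-1/15066) = -9769/5022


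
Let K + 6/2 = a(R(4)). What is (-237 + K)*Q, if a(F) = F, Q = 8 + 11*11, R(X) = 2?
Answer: -30702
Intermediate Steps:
Q = 129 (Q = 8 + 121 = 129)
K = -1 (K = -3 + 2 = -1)
(-237 + K)*Q = (-237 - 1)*129 = -238*129 = -30702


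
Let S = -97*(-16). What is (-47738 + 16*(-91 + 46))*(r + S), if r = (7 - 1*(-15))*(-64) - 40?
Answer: -5039632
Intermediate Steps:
S = 1552
r = -1448 (r = (7 + 15)*(-64) - 40 = 22*(-64) - 40 = -1408 - 40 = -1448)
(-47738 + 16*(-91 + 46))*(r + S) = (-47738 + 16*(-91 + 46))*(-1448 + 1552) = (-47738 + 16*(-45))*104 = (-47738 - 720)*104 = -48458*104 = -5039632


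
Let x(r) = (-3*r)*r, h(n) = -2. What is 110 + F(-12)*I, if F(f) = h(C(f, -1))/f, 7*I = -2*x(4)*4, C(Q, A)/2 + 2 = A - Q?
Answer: 834/7 ≈ 119.14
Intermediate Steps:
C(Q, A) = -4 - 2*Q + 2*A (C(Q, A) = -4 + 2*(A - Q) = -4 + (-2*Q + 2*A) = -4 - 2*Q + 2*A)
x(r) = -3*r²
I = 384/7 (I = (-(-6)*4²*4)/7 = (-(-6)*16*4)/7 = (-2*(-48)*4)/7 = (96*4)/7 = (⅐)*384 = 384/7 ≈ 54.857)
F(f) = -2/f
110 + F(-12)*I = 110 - 2/(-12)*(384/7) = 110 - 2*(-1/12)*(384/7) = 110 + (⅙)*(384/7) = 110 + 64/7 = 834/7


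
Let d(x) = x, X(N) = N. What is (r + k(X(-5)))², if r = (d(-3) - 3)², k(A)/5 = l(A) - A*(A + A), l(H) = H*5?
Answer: 114921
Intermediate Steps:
l(H) = 5*H
k(A) = -10*A² + 25*A (k(A) = 5*(5*A - A*(A + A)) = 5*(5*A - A*2*A) = 5*(5*A - 2*A²) = 5*(-2*A² + 5*A) = -10*A² + 25*A)
r = 36 (r = (-3 - 3)² = (-6)² = 36)
(r + k(X(-5)))² = (36 + 5*(-5)*(5 - 2*(-5)))² = (36 + 5*(-5)*(5 + 10))² = (36 + 5*(-5)*15)² = (36 - 375)² = (-339)² = 114921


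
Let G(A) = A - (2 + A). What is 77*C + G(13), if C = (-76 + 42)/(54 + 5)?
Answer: -2736/59 ≈ -46.373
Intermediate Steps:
G(A) = -2 (G(A) = A - (2 + A) = A + (-2 - A) = -2)
C = -34/59 ≈ -0.57627
77*C + G(13) = 77*(-34/59) - 2 = -2618/59 - 2 = -2736/59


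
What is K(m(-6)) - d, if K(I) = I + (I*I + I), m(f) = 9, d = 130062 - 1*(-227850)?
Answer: -357813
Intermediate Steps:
d = 357912 (d = 130062 + 227850 = 357912)
K(I) = I² + 2*I (K(I) = I + (I² + I) = I + (I + I²) = I² + 2*I)
K(m(-6)) - d = 9*(2 + 9) - 1*357912 = 9*11 - 357912 = 99 - 357912 = -357813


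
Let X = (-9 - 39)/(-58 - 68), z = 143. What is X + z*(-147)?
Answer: -441433/21 ≈ -21021.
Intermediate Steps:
X = 8/21 (X = -48/(-126) = -48*(-1/126) = 8/21 ≈ 0.38095)
X + z*(-147) = 8/21 + 143*(-147) = 8/21 - 21021 = -441433/21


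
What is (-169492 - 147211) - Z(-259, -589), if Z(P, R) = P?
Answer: -316444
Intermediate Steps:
(-169492 - 147211) - Z(-259, -589) = (-169492 - 147211) - 1*(-259) = -316703 + 259 = -316444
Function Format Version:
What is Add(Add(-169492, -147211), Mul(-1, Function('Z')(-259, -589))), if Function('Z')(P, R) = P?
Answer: -316444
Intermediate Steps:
Add(Add(-169492, -147211), Mul(-1, Function('Z')(-259, -589))) = Add(Add(-169492, -147211), Mul(-1, -259)) = Add(-316703, 259) = -316444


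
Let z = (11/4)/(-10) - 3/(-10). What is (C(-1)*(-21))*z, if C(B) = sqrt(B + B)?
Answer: -21*I*sqrt(2)/40 ≈ -0.74246*I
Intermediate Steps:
z = 1/40 (z = (11*(1/4))*(-1/10) - 3*(-1/10) = (11/4)*(-1/10) + 3/10 = -11/40 + 3/10 = 1/40 ≈ 0.025000)
C(B) = sqrt(2)*sqrt(B) (C(B) = sqrt(2*B) = sqrt(2)*sqrt(B))
(C(-1)*(-21))*z = ((sqrt(2)*sqrt(-1))*(-21))*(1/40) = ((sqrt(2)*I)*(-21))*(1/40) = ((I*sqrt(2))*(-21))*(1/40) = -21*I*sqrt(2)*(1/40) = -21*I*sqrt(2)/40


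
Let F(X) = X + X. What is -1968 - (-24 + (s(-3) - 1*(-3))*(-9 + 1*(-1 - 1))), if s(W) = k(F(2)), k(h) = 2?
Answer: -1889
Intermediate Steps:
F(X) = 2*X
s(W) = 2
-1968 - (-24 + (s(-3) - 1*(-3))*(-9 + 1*(-1 - 1))) = -1968 - (-24 + (2 - 1*(-3))*(-9 + 1*(-1 - 1))) = -1968 - (-24 + (2 + 3)*(-9 + 1*(-2))) = -1968 - (-24 + 5*(-9 - 2)) = -1968 - (-24 + 5*(-11)) = -1968 - (-24 - 55) = -1968 - 1*(-79) = -1968 + 79 = -1889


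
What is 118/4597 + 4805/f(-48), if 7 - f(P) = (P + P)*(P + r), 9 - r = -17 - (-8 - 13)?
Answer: -21602307/18944237 ≈ -1.1403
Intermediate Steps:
r = 5 (r = 9 - (-17 - (-8 - 13)) = 9 - (-17 - 1*(-21)) = 9 - (-17 + 21) = 9 - 1*4 = 9 - 4 = 5)
f(P) = 7 - 2*P*(5 + P) (f(P) = 7 - (P + P)*(P + 5) = 7 - 2*P*(5 + P))
118/4597 + 4805/f(-48) = 118/4597 + 4805/(7 - 10*(-48) - 2*(-48)²) = 118*(1/4597) + 4805/(7 + 480 - 2*2304) = 118/4597 + 4805/(7 + 480 - 4608) = 118/4597 + 4805/(-4121) = 118/4597 + 4805*(-1/4121) = 118/4597 - 4805/4121 = -21602307/18944237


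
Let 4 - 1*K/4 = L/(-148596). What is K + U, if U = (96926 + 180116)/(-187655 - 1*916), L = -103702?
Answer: 9137395796/778358231 ≈ 11.739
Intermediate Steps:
U = -277042/188571 (U = 277042/(-187655 - 916) = 277042/(-188571) = 277042*(-1/188571) = -277042/188571 ≈ -1.4692)
K = 490682/37149 (K = 16 - (-414808)/(-148596) = 16 - (-414808)*(-1)/148596 = 16 - 4*51851/74298 = 16 - 103702/37149 = 490682/37149 ≈ 13.208)
K + U = 490682/37149 - 277042/188571 = 9137395796/778358231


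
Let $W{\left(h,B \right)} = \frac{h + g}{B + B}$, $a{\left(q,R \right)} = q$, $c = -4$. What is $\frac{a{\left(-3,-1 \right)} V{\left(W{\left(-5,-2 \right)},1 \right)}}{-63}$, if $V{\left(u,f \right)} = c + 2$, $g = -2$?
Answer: $- \frac{2}{21} \approx -0.095238$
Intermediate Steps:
$W{\left(h,B \right)} = \frac{-2 + h}{2 B}$ ($W{\left(h,B \right)} = \frac{h - 2}{B + B} = \frac{-2 + h}{2 B}$)
$V{\left(u,f \right)} = -2$ ($V{\left(u,f \right)} = -4 + 2 = -2$)
$\frac{a{\left(-3,-1 \right)} V{\left(W{\left(-5,-2 \right)},1 \right)}}{-63} = \frac{\left(-3\right) \left(-2\right)}{-63} = 6 \left(- \frac{1}{63}\right) = - \frac{2}{21}$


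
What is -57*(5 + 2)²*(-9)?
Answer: 25137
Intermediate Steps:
-57*(5 + 2)²*(-9) = -57*7²*(-9) = -57*49*(-9) = -2793*(-9) = 25137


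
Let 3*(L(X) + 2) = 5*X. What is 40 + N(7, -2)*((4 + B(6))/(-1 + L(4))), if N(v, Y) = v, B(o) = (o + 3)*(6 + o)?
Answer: 2792/11 ≈ 253.82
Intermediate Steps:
L(X) = -2 + 5*X/3 (L(X) = -2 + (5*X)/3 = -2 + 5*X/3)
B(o) = (3 + o)*(6 + o)
40 + N(7, -2)*((4 + B(6))/(-1 + L(4))) = 40 + 7*((4 + (18 + 6**2 + 9*6))/(-1 + (-2 + (5/3)*4))) = 40 + 7*((4 + (18 + 36 + 54))/(-1 + (-2 + 20/3))) = 40 + 7*((4 + 108)/(-1 + 14/3)) = 40 + 7*(112/(11/3)) = 40 + 7*(112*(3/11)) = 40 + 7*(336/11) = 40 + 2352/11 = 2792/11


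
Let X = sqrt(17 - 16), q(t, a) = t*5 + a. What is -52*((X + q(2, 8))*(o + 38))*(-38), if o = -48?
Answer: -375440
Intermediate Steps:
q(t, a) = a + 5*t (q(t, a) = 5*t + a = a + 5*t)
X = 1 (X = sqrt(1) = 1)
-52*((X + q(2, 8))*(o + 38))*(-38) = -52*((1 + (8 + 5*2))*(-48 + 38))*(-38) = -52*((1 + (8 + 10))*(-10))*(-38) = -52*((1 + 18)*(-10))*(-38) = -52*(19*(-10))*(-38) = -52*(-190)*(-38) = -(-9880)*(-38) = -1*375440 = -375440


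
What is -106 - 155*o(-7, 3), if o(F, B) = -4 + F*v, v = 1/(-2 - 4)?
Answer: 1999/6 ≈ 333.17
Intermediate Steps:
v = -⅙ (v = 1/(-6) = -⅙ ≈ -0.16667)
o(F, B) = -4 - F/6 (o(F, B) = -4 + F*(-⅙) = -4 - F/6)
-106 - 155*o(-7, 3) = -106 - 155*(-4 - ⅙*(-7)) = -106 - 155*(-4 + 7/6) = -106 - 155*(-17/6) = -106 + 2635/6 = 1999/6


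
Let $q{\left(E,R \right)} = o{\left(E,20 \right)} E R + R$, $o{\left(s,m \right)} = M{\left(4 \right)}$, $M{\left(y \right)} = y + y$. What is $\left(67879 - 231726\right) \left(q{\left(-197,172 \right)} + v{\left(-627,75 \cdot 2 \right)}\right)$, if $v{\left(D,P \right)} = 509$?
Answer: $44302754177$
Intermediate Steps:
$M{\left(y \right)} = 2 y$
$o{\left(s,m \right)} = 8$ ($o{\left(s,m \right)} = 2 \cdot 4 = 8$)
$q{\left(E,R \right)} = R + 8 E R$ ($q{\left(E,R \right)} = 8 E R + R = R + 8 E R$)
$\left(67879 - 231726\right) \left(q{\left(-197,172 \right)} + v{\left(-627,75 \cdot 2 \right)}\right) = \left(67879 - 231726\right) \left(172 \left(1 + 8 \left(-197\right)\right) + 509\right) = - 163847 \left(172 \left(1 - 1576\right) + 509\right) = - 163847 \left(172 \left(-1575\right) + 509\right) = - 163847 \left(-270900 + 509\right) = \left(-163847\right) \left(-270391\right) = 44302754177$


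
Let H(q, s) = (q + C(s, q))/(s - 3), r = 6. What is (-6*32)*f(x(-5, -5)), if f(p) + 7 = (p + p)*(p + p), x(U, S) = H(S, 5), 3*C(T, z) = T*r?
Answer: -3456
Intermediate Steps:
C(T, z) = 2*T (C(T, z) = (T*6)/3 = (6*T)/3 = 2*T)
H(q, s) = (q + 2*s)/(-3 + s) (H(q, s) = (q + 2*s)/(s - 3) = (q + 2*s)/(-3 + s))
x(U, S) = 5 + S/2 (x(U, S) = (S + 2*5)/(-3 + 5) = (S + 10)/2 = (10 + S)/2 = 5 + S/2)
f(p) = -7 + 4*p**2 (f(p) = -7 + (p + p)*(p + p) = -7 + (2*p)*(2*p) = -7 + 4*p**2)
(-6*32)*f(x(-5, -5)) = (-6*32)*(-7 + 4*(5 + (1/2)*(-5))**2) = -192*(-7 + 4*(5 - 5/2)**2) = -192*(-7 + 4*(5/2)**2) = -192*(-7 + 4*(25/4)) = -192*(-7 + 25) = -192*18 = -3456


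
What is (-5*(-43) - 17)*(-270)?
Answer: -53460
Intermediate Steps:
(-5*(-43) - 17)*(-270) = (215 - 17)*(-270) = 198*(-270) = -53460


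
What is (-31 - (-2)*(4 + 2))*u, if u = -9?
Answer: 171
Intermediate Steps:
(-31 - (-2)*(4 + 2))*u = (-31 - (-2)*(4 + 2))*(-9) = (-31 - (-2)*6)*(-9) = (-31 - 1*(-12))*(-9) = (-31 + 12)*(-9) = -19*(-9) = 171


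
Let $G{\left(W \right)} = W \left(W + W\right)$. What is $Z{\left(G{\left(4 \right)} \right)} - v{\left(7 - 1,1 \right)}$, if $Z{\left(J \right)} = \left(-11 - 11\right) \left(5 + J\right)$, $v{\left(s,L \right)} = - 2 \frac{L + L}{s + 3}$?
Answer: $- \frac{7322}{9} \approx -813.56$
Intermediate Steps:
$v{\left(s,L \right)} = - \frac{4 L}{3 + s}$ ($v{\left(s,L \right)} = - 2 \frac{2 L}{3 + s} = - \frac{4 L}{3 + s}$)
$G{\left(W \right)} = 2 W^{2}$ ($G{\left(W \right)} = W 2 W = 2 W^{2}$)
$Z{\left(J \right)} = -110 - 22 J$ ($Z{\left(J \right)} = - 22 \left(5 + J\right) = -110 - 22 J$)
$Z{\left(G{\left(4 \right)} \right)} - v{\left(7 - 1,1 \right)} = \left(-110 - 22 \cdot 2 \cdot 4^{2}\right) - \left(-4\right) 1 \frac{1}{3 + \left(7 - 1\right)} = \left(-110 - 22 \cdot 2 \cdot 16\right) - \left(-4\right) 1 \frac{1}{3 + 6} = \left(-110 - 704\right) - \left(-4\right) 1 \cdot \frac{1}{9} = -814 - - \frac{4}{9} = -814 + \frac{4}{9} = - \frac{7322}{9}$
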